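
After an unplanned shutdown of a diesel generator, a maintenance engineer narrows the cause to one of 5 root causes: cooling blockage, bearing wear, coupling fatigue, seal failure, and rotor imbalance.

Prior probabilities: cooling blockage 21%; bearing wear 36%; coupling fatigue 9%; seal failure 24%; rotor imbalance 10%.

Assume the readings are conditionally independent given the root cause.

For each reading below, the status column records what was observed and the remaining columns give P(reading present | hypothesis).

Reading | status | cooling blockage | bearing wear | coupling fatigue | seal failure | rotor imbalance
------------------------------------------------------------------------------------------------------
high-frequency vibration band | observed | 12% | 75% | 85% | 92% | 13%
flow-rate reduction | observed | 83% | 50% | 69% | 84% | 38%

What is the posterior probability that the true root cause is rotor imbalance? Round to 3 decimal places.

For each hypothesis, the unnormalized posterior weight is prior × product of the reading likelihoods:
  cooling blockage: 0.21 × 0.12 × 0.83 = 0.020916
  bearing wear: 0.36 × 0.75 × 0.50 = 0.135
  coupling fatigue: 0.09 × 0.85 × 0.69 = 0.052785
  seal failure: 0.24 × 0.92 × 0.84 = 0.18547
  rotor imbalance: 0.10 × 0.13 × 0.38 = 0.00494
Marginal likelihood of the evidence = 0.39911.
P(rotor imbalance | evidence) = 0.00494 / 0.39911 ≈ 0.012.

0.012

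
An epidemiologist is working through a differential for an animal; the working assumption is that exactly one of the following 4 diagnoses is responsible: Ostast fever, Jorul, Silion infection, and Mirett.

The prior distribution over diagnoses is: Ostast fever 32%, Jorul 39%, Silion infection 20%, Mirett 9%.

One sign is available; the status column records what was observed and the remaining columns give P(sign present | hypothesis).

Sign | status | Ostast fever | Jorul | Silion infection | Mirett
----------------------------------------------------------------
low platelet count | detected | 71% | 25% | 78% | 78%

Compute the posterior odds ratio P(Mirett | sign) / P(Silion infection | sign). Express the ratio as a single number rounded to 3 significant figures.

0.450

Posterior odds equal prior odds times the likelihood ratio; only the two competing hypotheses matter.
  Mirett: 0.09 × 0.78 = 0.0702
  Silion infection: 0.20 × 0.78 = 0.156
Odds(Mirett : Silion infection) = 0.0702 / 0.156 ≈ 0.450.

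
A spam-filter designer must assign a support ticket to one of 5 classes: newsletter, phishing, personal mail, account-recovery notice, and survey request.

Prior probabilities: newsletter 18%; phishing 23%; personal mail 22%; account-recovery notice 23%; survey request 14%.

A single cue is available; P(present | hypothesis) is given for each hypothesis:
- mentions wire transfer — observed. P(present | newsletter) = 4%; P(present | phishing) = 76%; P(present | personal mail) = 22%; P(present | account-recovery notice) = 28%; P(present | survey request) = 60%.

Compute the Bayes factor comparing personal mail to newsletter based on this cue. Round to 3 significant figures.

5.50

Likelihood of this cue under each hypothesis:
  personal mail: 0.22
  newsletter: 0.04
Bayes factor = 0.22 / 0.04 ≈ 5.50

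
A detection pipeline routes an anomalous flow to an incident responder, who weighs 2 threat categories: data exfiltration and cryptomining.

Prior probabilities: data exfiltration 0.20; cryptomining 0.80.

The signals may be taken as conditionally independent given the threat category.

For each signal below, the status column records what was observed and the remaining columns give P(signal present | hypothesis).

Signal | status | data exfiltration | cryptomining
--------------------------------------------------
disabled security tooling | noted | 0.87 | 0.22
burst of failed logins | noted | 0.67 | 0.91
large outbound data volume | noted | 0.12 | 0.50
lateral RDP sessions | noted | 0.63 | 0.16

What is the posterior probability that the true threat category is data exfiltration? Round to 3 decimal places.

0.408

For each hypothesis, the unnormalized posterior weight is prior × product of the signal likelihoods:
  data exfiltration: 0.20 × 0.87 × 0.67 × 0.12 × 0.63 = 0.0088134
  cryptomining: 0.80 × 0.22 × 0.91 × 0.50 × 0.16 = 0.012813
The unnormalized weights sum to 0.021626.
P(data exfiltration | evidence) = 0.0088134 / 0.021626 ≈ 0.408.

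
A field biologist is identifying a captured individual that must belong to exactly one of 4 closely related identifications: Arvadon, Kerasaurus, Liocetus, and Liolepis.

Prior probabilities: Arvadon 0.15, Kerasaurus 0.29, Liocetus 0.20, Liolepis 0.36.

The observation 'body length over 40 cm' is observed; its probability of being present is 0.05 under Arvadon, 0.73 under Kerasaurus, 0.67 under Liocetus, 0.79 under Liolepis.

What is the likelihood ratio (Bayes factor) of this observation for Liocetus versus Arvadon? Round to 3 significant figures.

Likelihood of this observation under each hypothesis:
  Liocetus: 0.67
  Arvadon: 0.05
Bayes factor = 0.67 / 0.05 ≈ 13.4

13.4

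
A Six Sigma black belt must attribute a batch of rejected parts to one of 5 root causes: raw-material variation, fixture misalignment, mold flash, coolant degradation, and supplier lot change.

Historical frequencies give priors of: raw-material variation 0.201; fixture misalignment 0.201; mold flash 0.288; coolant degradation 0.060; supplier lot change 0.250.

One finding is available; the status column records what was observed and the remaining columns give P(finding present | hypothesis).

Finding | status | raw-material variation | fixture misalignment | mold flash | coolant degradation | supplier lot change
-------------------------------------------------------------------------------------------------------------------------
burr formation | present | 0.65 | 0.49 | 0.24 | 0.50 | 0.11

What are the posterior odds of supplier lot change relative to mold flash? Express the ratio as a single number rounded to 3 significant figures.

Unnormalized posterior weight (prior times the finding likelihood) for each of the two hypotheses:
  supplier lot change: 0.250 × 0.11 = 0.0275
  mold flash: 0.288 × 0.24 = 0.06912
Odds(supplier lot change : mold flash) = 0.0275 / 0.06912 ≈ 0.398.

0.398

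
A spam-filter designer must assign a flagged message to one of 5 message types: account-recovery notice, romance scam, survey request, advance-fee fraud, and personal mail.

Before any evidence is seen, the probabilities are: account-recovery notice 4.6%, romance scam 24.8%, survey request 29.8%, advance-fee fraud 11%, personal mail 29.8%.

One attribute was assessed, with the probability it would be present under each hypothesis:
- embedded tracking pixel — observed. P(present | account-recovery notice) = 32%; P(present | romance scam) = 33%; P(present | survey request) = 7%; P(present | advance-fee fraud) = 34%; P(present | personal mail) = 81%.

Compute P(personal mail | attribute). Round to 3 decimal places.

For each hypothesis, the unnormalized posterior weight is prior × likelihood:
  account-recovery notice: 0.046 × 0.32 = 0.01472
  romance scam: 0.248 × 0.33 = 0.08184
  survey request: 0.298 × 0.07 = 0.02086
  advance-fee fraud: 0.110 × 0.34 = 0.0374
  personal mail: 0.298 × 0.81 = 0.24138
The unnormalized weights sum to 0.3962.
P(personal mail | evidence) = 0.24138 / 0.3962 ≈ 0.609.

0.609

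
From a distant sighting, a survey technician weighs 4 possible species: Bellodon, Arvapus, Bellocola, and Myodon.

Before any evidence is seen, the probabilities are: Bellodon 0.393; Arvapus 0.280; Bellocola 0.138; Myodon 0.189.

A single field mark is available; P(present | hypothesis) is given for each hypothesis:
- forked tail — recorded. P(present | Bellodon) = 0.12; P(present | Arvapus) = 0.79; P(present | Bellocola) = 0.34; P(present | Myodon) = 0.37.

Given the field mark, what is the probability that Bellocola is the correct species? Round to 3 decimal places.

0.122

For each hypothesis, the unnormalized posterior weight is prior × likelihood:
  Bellodon: 0.393 × 0.12 = 0.04716
  Arvapus: 0.280 × 0.79 = 0.2212
  Bellocola: 0.138 × 0.34 = 0.04692
  Myodon: 0.189 × 0.37 = 0.06993
Normalizing constant Z = 0.04716 + 0.2212 + 0.04692 + 0.06993 = 0.38521.
P(Bellocola | evidence) = 0.04692 / 0.38521 ≈ 0.122.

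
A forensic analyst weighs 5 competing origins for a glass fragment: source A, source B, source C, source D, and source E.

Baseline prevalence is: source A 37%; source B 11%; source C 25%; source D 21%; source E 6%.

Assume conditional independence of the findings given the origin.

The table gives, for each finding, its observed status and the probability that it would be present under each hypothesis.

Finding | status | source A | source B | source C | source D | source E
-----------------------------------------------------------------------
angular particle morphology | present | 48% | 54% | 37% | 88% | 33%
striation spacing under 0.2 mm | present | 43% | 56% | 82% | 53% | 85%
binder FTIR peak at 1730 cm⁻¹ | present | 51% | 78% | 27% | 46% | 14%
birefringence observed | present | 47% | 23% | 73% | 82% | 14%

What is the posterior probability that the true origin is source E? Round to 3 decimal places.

Multiply each prior by the joint likelihood of the evidence pattern:
  source A: 0.37 × 0.48 × 0.43 × 0.51 × 0.47 = 0.018305
  source B: 0.11 × 0.54 × 0.56 × 0.78 × 0.23 = 0.0059676
  source C: 0.25 × 0.37 × 0.82 × 0.27 × 0.73 = 0.01495
  source D: 0.21 × 0.88 × 0.53 × 0.46 × 0.82 = 0.036944
  source E: 0.06 × 0.33 × 0.85 × 0.14 × 0.14 = 0.00032987
The unnormalized weights sum to 0.076497.
P(source E | evidence) = 0.00032987 / 0.076497 ≈ 0.004.

0.004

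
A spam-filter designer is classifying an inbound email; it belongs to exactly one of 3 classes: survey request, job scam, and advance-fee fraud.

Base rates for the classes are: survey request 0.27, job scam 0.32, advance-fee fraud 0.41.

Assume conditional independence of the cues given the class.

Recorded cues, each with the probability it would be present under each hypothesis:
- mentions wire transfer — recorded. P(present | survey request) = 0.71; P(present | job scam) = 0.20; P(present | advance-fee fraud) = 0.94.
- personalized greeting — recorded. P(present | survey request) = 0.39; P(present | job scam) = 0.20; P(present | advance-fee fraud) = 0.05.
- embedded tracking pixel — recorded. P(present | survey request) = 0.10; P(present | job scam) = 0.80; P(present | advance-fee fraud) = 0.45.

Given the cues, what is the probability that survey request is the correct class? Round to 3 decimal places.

Multiply each prior by the joint likelihood of the cue pattern:
  survey request: 0.27 × 0.71 × 0.39 × 0.10 = 0.0074763
  job scam: 0.32 × 0.20 × 0.20 × 0.80 = 0.01024
  advance-fee fraud: 0.41 × 0.94 × 0.05 × 0.45 = 0.0086715
Marginal likelihood of the evidence = 0.026388.
P(survey request | evidence) = 0.0074763 / 0.026388 ≈ 0.283.

0.283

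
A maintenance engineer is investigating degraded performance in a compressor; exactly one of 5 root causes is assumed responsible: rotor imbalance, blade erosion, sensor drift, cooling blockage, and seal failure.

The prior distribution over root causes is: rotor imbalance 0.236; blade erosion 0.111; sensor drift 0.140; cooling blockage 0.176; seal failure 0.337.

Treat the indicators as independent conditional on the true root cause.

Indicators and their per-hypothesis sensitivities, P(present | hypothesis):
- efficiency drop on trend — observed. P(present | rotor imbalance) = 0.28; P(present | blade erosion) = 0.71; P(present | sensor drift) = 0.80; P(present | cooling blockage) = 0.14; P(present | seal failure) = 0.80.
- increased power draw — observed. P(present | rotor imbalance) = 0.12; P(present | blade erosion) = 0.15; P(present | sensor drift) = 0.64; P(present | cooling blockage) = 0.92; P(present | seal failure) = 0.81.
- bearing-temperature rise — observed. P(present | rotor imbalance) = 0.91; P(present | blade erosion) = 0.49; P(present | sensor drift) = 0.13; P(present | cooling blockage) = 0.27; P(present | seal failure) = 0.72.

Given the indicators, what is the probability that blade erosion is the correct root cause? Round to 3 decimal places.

0.031

For each hypothesis, the unnormalized posterior weight is prior × product of the indicator likelihoods:
  rotor imbalance: 0.236 × 0.28 × 0.12 × 0.91 = 0.0072159
  blade erosion: 0.111 × 0.71 × 0.15 × 0.49 = 0.0057925
  sensor drift: 0.140 × 0.80 × 0.64 × 0.13 = 0.0093184
  cooling blockage: 0.176 × 0.14 × 0.92 × 0.27 = 0.0061206
  seal failure: 0.337 × 0.80 × 0.81 × 0.72 = 0.15723
Normalizing constant Z = 0.0072159 + 0.0057925 + 0.0093184 + 0.0061206 + 0.15723 = 0.18568.
P(blade erosion | evidence) = 0.0057925 / 0.18568 ≈ 0.031.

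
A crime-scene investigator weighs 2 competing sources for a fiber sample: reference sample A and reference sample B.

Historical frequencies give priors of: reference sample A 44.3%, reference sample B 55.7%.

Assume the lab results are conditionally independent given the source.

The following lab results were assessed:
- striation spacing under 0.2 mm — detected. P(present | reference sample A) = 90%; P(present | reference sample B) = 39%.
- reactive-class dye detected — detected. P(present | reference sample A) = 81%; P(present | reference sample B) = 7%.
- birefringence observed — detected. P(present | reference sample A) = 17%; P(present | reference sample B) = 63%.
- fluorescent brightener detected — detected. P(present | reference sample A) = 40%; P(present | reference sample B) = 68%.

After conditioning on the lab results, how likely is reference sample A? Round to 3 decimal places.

0.771

For each hypothesis, the unnormalized posterior weight is prior × product of the lab result likelihoods:
  reference sample A: 0.443 × 0.90 × 0.81 × 0.17 × 0.40 = 0.02196
  reference sample B: 0.557 × 0.39 × 0.07 × 0.63 × 0.68 = 0.0065143
Normalizing constant Z = 0.02196 + 0.0065143 = 0.028475.
P(reference sample A | evidence) = 0.02196 / 0.028475 ≈ 0.771.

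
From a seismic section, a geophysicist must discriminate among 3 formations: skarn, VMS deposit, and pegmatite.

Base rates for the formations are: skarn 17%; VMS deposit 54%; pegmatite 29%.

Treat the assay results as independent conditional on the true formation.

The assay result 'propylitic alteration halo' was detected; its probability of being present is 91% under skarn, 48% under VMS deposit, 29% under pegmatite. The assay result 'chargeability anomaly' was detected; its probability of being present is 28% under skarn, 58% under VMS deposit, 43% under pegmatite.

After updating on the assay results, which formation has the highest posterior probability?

VMS deposit

By Bayes' rule with conditional independence, the unnormalized weight for each hypothesis is prior × ∏ likelihoods:
  skarn: 0.17 × 0.91 × 0.28 = 0.043316
  VMS deposit: 0.54 × 0.48 × 0.58 = 0.15034
  pegmatite: 0.29 × 0.29 × 0.43 = 0.036163
The unnormalized weights sum to 0.22981.
P(skarn | evidence) ≈ 0.043316 / 0.22981 ≈ 0.188
P(VMS deposit | evidence) ≈ 0.15034 / 0.22981 ≈ 0.654
P(pegmatite | evidence) ≈ 0.036163 / 0.22981 ≈ 0.157
The largest is 0.654, so VMS deposit is most probable.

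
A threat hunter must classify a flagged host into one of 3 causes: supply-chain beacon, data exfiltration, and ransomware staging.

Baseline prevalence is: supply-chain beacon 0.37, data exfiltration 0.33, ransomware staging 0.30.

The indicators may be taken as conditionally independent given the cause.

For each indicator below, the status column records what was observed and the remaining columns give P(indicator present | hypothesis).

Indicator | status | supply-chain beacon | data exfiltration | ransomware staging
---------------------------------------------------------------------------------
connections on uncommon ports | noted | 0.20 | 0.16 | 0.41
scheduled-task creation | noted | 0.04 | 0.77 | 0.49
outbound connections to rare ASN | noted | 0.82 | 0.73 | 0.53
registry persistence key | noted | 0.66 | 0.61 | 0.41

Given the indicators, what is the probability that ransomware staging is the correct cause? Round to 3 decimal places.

Multiply each prior by the joint likelihood of the indicator pattern:
  supply-chain beacon: 0.37 × 0.20 × 0.04 × 0.82 × 0.66 = 0.001602
  data exfiltration: 0.33 × 0.16 × 0.77 × 0.73 × 0.61 = 0.018104
  ransomware staging: 0.30 × 0.41 × 0.49 × 0.53 × 0.41 = 0.013097
Normalizing constant Z = 0.001602 + 0.018104 + 0.013097 = 0.032803.
P(ransomware staging | evidence) = 0.013097 / 0.032803 ≈ 0.399.

0.399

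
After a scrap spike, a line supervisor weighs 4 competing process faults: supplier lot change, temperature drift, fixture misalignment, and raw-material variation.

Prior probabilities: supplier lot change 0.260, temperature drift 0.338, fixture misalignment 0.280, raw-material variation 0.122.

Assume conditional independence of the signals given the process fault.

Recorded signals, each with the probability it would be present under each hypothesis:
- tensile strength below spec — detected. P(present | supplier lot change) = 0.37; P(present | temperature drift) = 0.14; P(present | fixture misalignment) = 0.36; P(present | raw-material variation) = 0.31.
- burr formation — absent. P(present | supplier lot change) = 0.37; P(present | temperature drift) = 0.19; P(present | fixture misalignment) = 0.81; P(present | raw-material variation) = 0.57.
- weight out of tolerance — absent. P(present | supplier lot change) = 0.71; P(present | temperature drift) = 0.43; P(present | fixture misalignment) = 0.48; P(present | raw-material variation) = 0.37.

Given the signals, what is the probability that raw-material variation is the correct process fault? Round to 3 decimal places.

By Bayes' rule with conditional independence, the unnormalized weight for each hypothesis is prior × ∏ likelihoods (using 1 − P(present | H) for each absent signal):
  supplier lot change: 0.260 × 0.37 × (1 − 0.37) × (1 − 0.71) = 0.017576
  temperature drift: 0.338 × 0.14 × (1 − 0.19) × (1 − 0.43) = 0.021848
  fixture misalignment: 0.280 × 0.36 × (1 − 0.81) × (1 − 0.48) = 0.009959
  raw-material variation: 0.122 × 0.31 × (1 − 0.57) × (1 − 0.37) = 0.010245
The unnormalized weights sum to 0.059628.
P(raw-material variation | evidence) = 0.010245 / 0.059628 ≈ 0.172.

0.172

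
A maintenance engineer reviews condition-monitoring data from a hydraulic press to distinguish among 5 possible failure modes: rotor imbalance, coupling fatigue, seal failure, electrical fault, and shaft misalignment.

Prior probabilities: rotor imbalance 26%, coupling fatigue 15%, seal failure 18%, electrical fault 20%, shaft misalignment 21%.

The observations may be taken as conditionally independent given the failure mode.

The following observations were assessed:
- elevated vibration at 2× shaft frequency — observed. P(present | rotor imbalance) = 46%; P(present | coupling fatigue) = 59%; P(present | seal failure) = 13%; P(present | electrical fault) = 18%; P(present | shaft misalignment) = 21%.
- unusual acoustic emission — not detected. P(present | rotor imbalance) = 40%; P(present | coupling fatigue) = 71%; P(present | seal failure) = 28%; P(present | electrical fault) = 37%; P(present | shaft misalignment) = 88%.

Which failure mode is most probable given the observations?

rotor imbalance

Multiply each prior by the joint likelihood of the evidence pattern (using 1 − P(present | H) for each absent observation):
  rotor imbalance: 0.26 × 0.46 × (1 − 0.40) = 0.07176
  coupling fatigue: 0.15 × 0.59 × (1 − 0.71) = 0.025665
  seal failure: 0.18 × 0.13 × (1 − 0.28) = 0.016848
  electrical fault: 0.20 × 0.18 × (1 − 0.37) = 0.02268
  shaft misalignment: 0.21 × 0.21 × (1 − 0.88) = 0.005292
Marginal likelihood of the evidence = 0.14225.
P(rotor imbalance | evidence) ≈ 0.07176 / 0.14225 ≈ 0.504
P(coupling fatigue | evidence) ≈ 0.025665 / 0.14225 ≈ 0.180
P(seal failure | evidence) ≈ 0.016848 / 0.14225 ≈ 0.118
P(electrical fault | evidence) ≈ 0.02268 / 0.14225 ≈ 0.159
P(shaft misalignment | evidence) ≈ 0.005292 / 0.14225 ≈ 0.037
The largest is 0.504, so rotor imbalance is most probable.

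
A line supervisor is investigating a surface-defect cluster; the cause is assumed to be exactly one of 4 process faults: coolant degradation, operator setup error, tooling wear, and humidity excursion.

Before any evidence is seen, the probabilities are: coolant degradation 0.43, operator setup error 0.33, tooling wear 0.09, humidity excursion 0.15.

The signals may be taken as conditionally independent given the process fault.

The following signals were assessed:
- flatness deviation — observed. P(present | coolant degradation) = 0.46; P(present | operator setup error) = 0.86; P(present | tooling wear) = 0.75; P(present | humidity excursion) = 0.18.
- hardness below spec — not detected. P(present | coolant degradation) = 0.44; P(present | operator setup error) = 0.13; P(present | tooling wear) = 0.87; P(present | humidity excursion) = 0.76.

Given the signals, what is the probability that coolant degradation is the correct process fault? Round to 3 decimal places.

0.297

By Bayes' rule with conditional independence, the unnormalized weight for each hypothesis is prior × ∏ likelihoods (using 1 − P(present | H) for each absent signal):
  coolant degradation: 0.43 × 0.46 × (1 − 0.44) = 0.11077
  operator setup error: 0.33 × 0.86 × (1 − 0.13) = 0.24691
  tooling wear: 0.09 × 0.75 × (1 − 0.87) = 0.008775
  humidity excursion: 0.15 × 0.18 × (1 − 0.76) = 0.00648
Marginal likelihood of the evidence = 0.37293.
P(coolant degradation | evidence) = 0.11077 / 0.37293 ≈ 0.297.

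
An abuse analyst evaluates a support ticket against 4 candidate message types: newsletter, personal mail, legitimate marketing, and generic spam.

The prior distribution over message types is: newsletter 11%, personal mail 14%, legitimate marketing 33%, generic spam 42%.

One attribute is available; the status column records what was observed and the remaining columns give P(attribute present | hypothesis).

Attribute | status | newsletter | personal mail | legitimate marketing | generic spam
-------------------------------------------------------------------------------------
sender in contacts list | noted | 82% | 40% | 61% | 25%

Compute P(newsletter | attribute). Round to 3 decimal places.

0.199

By Bayes' rule, the unnormalized weight for each hypothesis is prior × likelihood:
  newsletter: 0.11 × 0.82 = 0.0902
  personal mail: 0.14 × 0.40 = 0.056
  legitimate marketing: 0.33 × 0.61 = 0.2013
  generic spam: 0.42 × 0.25 = 0.105
The unnormalized weights sum to 0.4525.
P(newsletter | evidence) = 0.0902 / 0.4525 ≈ 0.199.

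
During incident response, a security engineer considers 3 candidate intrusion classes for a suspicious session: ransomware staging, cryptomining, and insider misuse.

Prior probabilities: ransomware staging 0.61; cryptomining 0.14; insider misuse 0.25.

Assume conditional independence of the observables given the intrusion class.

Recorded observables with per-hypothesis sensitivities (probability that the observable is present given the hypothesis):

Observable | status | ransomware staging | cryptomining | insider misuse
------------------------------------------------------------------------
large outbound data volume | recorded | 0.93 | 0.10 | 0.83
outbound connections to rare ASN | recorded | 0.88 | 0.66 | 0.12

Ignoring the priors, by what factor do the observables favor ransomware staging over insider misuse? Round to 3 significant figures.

The Bayes factor is the ratio of the joint likelihoods of the observable pattern under the two hypotheses.
  ransomware staging: 0.93 × 0.88 = 0.8184
  insider misuse: 0.83 × 0.12 = 0.0996
Bayes factor = 0.8184 / 0.0996 ≈ 8.22

8.22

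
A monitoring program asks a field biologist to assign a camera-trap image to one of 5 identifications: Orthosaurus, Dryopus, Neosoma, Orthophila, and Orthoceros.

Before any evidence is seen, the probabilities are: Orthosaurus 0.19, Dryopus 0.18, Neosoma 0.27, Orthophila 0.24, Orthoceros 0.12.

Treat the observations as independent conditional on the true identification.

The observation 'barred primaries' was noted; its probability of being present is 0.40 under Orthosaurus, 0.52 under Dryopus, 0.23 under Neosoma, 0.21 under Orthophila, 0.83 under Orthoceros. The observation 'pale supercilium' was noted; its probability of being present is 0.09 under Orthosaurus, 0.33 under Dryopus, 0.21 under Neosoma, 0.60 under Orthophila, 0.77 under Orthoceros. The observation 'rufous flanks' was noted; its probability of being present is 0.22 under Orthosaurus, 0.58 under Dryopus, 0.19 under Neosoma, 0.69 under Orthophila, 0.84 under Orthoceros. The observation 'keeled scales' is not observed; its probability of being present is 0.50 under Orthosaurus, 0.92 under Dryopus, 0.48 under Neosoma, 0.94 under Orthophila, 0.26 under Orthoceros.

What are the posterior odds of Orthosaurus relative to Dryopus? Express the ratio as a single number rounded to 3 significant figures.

Unnormalized posterior weight (prior times the observation likelihoods) for each of the two hypotheses (using 1 − P(present | H) for each absent observation):
  Orthosaurus: 0.19 × 0.40 × 0.09 × 0.22 × (1 − 0.50) = 0.0007524
  Dryopus: 0.18 × 0.52 × 0.33 × 0.58 × (1 − 0.92) = 0.0014332
Odds(Orthosaurus : Dryopus) = 0.0007524 / 0.0014332 ≈ 0.525.

0.525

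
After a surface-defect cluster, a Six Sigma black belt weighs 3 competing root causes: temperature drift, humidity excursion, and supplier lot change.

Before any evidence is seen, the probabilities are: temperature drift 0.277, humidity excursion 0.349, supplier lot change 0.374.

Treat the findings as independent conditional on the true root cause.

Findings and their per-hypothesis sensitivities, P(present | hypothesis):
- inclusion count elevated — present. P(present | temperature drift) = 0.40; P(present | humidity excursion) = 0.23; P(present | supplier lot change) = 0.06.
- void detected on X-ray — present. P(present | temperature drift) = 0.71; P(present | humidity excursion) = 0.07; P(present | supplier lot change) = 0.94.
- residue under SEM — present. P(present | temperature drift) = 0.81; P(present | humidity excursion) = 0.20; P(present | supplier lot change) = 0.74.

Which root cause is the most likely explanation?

By Bayes' rule with conditional independence, the unnormalized weight for each hypothesis is prior × ∏ likelihoods:
  temperature drift: 0.277 × 0.40 × 0.71 × 0.81 = 0.063721
  humidity excursion: 0.349 × 0.23 × 0.07 × 0.20 = 0.0011238
  supplier lot change: 0.374 × 0.06 × 0.94 × 0.74 = 0.015609
Normalizing constant Z = 0.063721 + 0.0011238 + 0.015609 = 0.080454.
P(temperature drift | evidence) ≈ 0.063721 / 0.080454 ≈ 0.792
P(humidity excursion | evidence) ≈ 0.0011238 / 0.080454 ≈ 0.014
P(supplier lot change | evidence) ≈ 0.015609 / 0.080454 ≈ 0.194
The largest is 0.792, so temperature drift is most probable.

temperature drift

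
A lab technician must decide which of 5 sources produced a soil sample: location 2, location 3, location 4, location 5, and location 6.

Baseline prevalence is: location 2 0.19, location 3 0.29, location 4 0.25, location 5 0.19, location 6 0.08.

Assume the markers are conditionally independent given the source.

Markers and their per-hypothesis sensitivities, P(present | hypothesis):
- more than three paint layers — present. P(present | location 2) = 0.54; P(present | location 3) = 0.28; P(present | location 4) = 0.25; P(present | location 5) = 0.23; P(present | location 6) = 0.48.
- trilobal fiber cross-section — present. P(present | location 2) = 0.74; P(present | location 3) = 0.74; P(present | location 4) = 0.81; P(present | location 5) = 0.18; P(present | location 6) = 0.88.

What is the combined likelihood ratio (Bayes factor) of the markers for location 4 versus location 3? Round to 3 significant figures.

Joint likelihood of the marker pattern under each hypothesis:
  location 4: 0.25 × 0.81 = 0.2025
  location 3: 0.28 × 0.74 = 0.2072
Bayes factor = 0.2025 / 0.2072 ≈ 0.977

0.977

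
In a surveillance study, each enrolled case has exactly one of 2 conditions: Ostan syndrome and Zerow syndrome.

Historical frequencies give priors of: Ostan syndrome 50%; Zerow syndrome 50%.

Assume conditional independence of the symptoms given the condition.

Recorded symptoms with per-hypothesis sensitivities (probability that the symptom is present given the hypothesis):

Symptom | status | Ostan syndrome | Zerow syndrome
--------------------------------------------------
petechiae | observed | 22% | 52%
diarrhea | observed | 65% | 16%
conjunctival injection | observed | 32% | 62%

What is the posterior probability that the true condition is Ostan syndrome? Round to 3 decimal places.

0.470

Multiply each prior by the joint likelihood of the symptom pattern:
  Ostan syndrome: 0.50 × 0.22 × 0.65 × 0.32 = 0.02288
  Zerow syndrome: 0.50 × 0.52 × 0.16 × 0.62 = 0.025792
The unnormalized weights sum to 0.048672.
P(Ostan syndrome | evidence) = 0.02288 / 0.048672 ≈ 0.470.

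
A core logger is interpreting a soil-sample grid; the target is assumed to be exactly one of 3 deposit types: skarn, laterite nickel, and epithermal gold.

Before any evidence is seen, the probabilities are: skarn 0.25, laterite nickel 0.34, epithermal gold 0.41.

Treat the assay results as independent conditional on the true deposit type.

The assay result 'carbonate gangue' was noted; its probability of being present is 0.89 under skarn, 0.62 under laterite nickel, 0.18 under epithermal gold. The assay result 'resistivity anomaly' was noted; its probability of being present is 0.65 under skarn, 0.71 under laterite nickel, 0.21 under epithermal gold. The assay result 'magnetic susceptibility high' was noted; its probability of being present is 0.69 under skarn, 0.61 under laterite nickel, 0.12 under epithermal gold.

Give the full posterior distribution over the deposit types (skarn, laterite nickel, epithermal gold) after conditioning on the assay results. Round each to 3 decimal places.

0.517, 0.473, 0.010

Multiply each prior by the joint likelihood of the assay result pattern:
  skarn: 0.25 × 0.89 × 0.65 × 0.69 = 0.099791
  laterite nickel: 0.34 × 0.62 × 0.71 × 0.61 = 0.091297
  epithermal gold: 0.41 × 0.18 × 0.21 × 0.12 = 0.0018598
Normalizing constant Z = 0.099791 + 0.091297 + 0.0018598 = 0.19295.
P(skarn | evidence) = 0.099791 / 0.19295 ≈ 0.517
P(laterite nickel | evidence) = 0.091297 / 0.19295 ≈ 0.473
P(epithermal gold | evidence) = 0.0018598 / 0.19295 ≈ 0.010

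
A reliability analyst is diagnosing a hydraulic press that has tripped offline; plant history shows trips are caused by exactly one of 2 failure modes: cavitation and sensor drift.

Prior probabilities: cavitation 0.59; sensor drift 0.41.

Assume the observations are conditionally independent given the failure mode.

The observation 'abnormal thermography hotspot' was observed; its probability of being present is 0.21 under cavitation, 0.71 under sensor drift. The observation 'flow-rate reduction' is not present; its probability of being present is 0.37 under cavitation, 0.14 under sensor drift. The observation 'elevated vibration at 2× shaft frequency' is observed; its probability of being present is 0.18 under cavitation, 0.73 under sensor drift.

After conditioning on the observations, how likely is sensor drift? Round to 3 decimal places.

For each hypothesis, the unnormalized posterior weight is prior × product of the observation likelihoods (using 1 − P(present | H) for each absent observation):
  cavitation: 0.59 × 0.21 × (1 − 0.37) × 0.18 = 0.01405
  sensor drift: 0.41 × 0.71 × (1 − 0.14) × 0.73 = 0.18275
The unnormalized weights sum to 0.1968.
P(sensor drift | evidence) = 0.18275 / 0.1968 ≈ 0.929.

0.929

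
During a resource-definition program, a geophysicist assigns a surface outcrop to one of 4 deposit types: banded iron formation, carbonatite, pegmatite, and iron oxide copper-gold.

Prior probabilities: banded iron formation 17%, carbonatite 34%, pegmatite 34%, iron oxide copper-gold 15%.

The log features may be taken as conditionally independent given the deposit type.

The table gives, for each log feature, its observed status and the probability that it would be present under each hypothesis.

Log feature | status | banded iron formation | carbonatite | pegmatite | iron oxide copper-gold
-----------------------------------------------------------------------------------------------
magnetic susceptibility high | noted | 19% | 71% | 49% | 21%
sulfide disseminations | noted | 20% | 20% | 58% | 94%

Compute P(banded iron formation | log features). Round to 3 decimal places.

Multiply each prior by the joint likelihood of the log feature pattern:
  banded iron formation: 0.17 × 0.19 × 0.20 = 0.00646
  carbonatite: 0.34 × 0.71 × 0.20 = 0.04828
  pegmatite: 0.34 × 0.49 × 0.58 = 0.096628
  iron oxide copper-gold: 0.15 × 0.21 × 0.94 = 0.02961
Marginal likelihood of the evidence = 0.18098.
P(banded iron formation | evidence) = 0.00646 / 0.18098 ≈ 0.036.

0.036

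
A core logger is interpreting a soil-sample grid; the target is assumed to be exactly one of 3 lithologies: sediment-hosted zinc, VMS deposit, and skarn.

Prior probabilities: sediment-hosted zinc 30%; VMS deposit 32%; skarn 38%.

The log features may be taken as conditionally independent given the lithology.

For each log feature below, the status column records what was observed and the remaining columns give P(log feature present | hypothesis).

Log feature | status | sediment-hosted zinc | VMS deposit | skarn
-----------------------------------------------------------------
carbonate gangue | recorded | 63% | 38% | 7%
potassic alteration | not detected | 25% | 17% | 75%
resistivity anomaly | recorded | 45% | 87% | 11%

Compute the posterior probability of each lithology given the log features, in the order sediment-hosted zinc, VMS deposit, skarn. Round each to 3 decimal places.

For each hypothesis, the unnormalized posterior weight is prior × product of the log feature likelihoods (using 1 − P(present | H) for each absent log feature):
  sediment-hosted zinc: 0.30 × 0.63 × (1 − 0.25) × 0.45 = 0.063787
  VMS deposit: 0.32 × 0.38 × (1 − 0.17) × 0.87 = 0.087807
  skarn: 0.38 × 0.07 × (1 − 0.75) × 0.11 = 0.0007315
Normalizing constant Z = 0.063787 + 0.087807 + 0.0007315 = 0.15233.
P(sediment-hosted zinc | evidence) = 0.063787 / 0.15233 ≈ 0.419
P(VMS deposit | evidence) = 0.087807 / 0.15233 ≈ 0.576
P(skarn | evidence) = 0.0007315 / 0.15233 ≈ 0.005

0.419, 0.576, 0.005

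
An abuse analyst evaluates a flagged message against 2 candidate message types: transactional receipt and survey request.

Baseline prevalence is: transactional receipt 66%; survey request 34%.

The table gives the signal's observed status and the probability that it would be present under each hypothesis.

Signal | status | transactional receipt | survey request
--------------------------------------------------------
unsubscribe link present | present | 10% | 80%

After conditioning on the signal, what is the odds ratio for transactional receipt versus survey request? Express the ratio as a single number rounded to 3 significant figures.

0.243

The normalizing constant cancels in an odds ratio, so compute prior × likelihood for the two hypotheses only:
  transactional receipt: 0.66 × 0.10 = 0.066
  survey request: 0.34 × 0.80 = 0.272
Posterior odds = 0.066 / 0.272 ≈ 0.243.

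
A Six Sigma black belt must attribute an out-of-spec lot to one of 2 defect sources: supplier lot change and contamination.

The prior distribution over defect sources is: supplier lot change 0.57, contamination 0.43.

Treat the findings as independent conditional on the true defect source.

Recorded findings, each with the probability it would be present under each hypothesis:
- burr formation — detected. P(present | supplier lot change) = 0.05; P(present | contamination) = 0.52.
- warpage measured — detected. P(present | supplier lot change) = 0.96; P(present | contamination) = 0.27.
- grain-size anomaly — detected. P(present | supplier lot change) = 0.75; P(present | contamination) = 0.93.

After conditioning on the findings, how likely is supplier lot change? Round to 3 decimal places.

Multiply each prior by the joint likelihood of the evidence pattern:
  supplier lot change: 0.57 × 0.05 × 0.96 × 0.75 = 0.02052
  contamination: 0.43 × 0.52 × 0.27 × 0.93 = 0.056146
Normalizing constant Z = 0.02052 + 0.056146 = 0.076666.
P(supplier lot change | evidence) = 0.02052 / 0.076666 ≈ 0.268.

0.268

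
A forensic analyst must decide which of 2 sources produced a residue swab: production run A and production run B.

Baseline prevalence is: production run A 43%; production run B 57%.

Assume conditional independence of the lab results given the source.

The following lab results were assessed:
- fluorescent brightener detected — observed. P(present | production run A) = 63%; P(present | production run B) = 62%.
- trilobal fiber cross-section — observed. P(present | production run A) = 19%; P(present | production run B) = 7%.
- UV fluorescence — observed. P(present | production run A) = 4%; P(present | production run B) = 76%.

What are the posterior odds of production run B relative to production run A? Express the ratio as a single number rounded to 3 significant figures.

9.13

Unnormalized posterior weight (prior times the lab result likelihoods) for each of the two hypotheses:
  production run B: 0.57 × 0.62 × 0.07 × 0.76 = 0.018801
  production run A: 0.43 × 0.63 × 0.19 × 0.04 = 0.0020588
Posterior odds = 0.018801 / 0.0020588 ≈ 9.13.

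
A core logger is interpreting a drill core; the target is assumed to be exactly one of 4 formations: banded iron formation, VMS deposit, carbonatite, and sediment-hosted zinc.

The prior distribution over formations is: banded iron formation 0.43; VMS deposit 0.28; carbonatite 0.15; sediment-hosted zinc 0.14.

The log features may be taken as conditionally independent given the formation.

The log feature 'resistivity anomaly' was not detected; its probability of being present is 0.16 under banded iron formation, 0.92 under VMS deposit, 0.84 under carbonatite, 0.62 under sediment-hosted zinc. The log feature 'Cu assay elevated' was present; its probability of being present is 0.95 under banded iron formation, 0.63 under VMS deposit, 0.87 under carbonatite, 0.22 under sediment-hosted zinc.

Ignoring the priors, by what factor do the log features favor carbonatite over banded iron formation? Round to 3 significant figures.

Joint likelihood of the log feature pattern under each hypothesis (using 1 − P(present | H) for each absent log feature):
  carbonatite: (1 − 0.84) × 0.87 = 0.1392
  banded iron formation: (1 − 0.16) × 0.95 = 0.798
Bayes factor = 0.1392 / 0.798 ≈ 0.174

0.174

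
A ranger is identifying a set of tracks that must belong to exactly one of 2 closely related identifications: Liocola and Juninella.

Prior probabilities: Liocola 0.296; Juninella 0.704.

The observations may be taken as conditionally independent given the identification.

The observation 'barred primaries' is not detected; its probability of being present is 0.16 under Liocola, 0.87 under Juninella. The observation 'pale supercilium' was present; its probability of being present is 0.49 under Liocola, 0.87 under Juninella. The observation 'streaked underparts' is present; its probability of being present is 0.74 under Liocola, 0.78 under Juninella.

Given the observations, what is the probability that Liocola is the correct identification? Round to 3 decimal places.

For each hypothesis, the unnormalized posterior weight is prior × product of the observation likelihoods (using 1 − P(present | H) for each absent observation):
  Liocola: 0.296 × (1 − 0.16) × 0.49 × 0.74 = 0.090157
  Juninella: 0.704 × (1 − 0.87) × 0.87 × 0.78 = 0.062105
Normalizing constant Z = 0.090157 + 0.062105 = 0.15226.
P(Liocola | evidence) = 0.090157 / 0.15226 ≈ 0.592.

0.592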